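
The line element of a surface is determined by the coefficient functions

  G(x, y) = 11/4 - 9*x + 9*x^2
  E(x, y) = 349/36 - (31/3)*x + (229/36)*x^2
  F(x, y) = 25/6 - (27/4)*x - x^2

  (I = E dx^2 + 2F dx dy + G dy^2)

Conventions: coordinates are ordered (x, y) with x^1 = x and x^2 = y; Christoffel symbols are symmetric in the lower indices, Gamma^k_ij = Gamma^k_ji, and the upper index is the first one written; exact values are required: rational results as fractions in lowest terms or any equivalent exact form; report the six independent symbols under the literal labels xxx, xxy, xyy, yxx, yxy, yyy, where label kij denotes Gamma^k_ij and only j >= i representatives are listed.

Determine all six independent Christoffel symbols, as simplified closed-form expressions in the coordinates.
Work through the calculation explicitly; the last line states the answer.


E = 349/36 - (31/3)*x + (229/36)*x^2; F = 25/6 - (27/4)*x - x^2; G = 11/4 - 9*x + 9*x^2
Gamma^k_ij = (1/2) g^{kl} (d_i g_jl + d_j g_il - d_l g_ij), with g^inv = (1/(EG-F^2)) [[G, -F], [-F, E]]
first partials: E_x = -31/3 + (229/18)*x, E_y = 0, F_x = -27/4 - 2*x, F_y = 0, G_x = -9 + 18*x, G_y = 0
D = EG - F^2 = 1339/144 - (713/12)*x + (11557/72)*x^2 - (655/4)*x^3 + (225/4)*x^4
expanded: Gamma^x_xx = (G E_x - 2F F_x + F E_y)/(2D), Gamma^x_xy = (G E_y - F G_x)/(2D), Gamma^x_yy = (2G F_y - G G_x - F G_y)/(2D), Gamma^y_xx = (2E F_x - E E_y - F E_x)/(2D), Gamma^y_xy = (E G_x - F E_y)/(2D), Gamma^y_yy = (E G_y - 2F F_y + F G_x)/(2D); substitute and cancel common factors

Answer: Gamma_xxx = (7956*x^3 - 17856*x^2 + 3854*x + 2004)/(8100*x^4 - 23580*x^3 + 23114*x^2 - 8556*x + 1339), Gamma_xxy = (1296*x^3 + 8100*x^2 - 9774*x + 2700)/(8100*x^4 - 23580*x^3 + 23114*x^2 - 8556*x + 1339), Gamma_xyy = (-11664*x^3 + 17496*x^2 - 9396*x + 1782)/(8100*x^4 - 23580*x^3 + 23114*x^2 - 8556*x + 1339), Gamma_yxx = (-2748*x^3 + 6696*x^2 - 4760*x - 18969)/(24300*x^4 - 70740*x^3 + 69342*x^2 - 25668*x + 4017), Gamma_yxy = (8244*x^3 - 17514*x^2 + 19260*x - 6282)/(8100*x^4 - 23580*x^3 + 23114*x^2 - 8556*x + 1339), Gamma_yyy = (-1296*x^3 - 8100*x^2 + 9774*x - 2700)/(8100*x^4 - 23580*x^3 + 23114*x^2 - 8556*x + 1339)


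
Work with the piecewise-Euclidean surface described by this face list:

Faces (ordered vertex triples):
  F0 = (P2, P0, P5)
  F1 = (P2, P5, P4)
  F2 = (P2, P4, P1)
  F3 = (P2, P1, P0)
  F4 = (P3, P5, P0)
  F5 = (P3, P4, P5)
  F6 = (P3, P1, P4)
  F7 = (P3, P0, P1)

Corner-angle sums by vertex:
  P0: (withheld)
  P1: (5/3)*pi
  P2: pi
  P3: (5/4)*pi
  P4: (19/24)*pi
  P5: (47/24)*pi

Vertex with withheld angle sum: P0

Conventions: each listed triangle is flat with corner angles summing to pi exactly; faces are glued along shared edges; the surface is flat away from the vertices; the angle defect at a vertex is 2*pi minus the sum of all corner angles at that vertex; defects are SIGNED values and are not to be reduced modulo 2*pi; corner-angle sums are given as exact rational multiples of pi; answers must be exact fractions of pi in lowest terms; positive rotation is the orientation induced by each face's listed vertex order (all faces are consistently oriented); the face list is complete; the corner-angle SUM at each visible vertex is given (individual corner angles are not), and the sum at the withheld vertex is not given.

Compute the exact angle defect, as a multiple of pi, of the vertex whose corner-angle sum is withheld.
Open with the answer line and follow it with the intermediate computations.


Answer: defect(P0) = (2/3)*pi

V = 6, E = 12, F = 8; chi = V - E + F = 2
Gauss-Bonnet: total defect = 2*pi*chi = 4*pi; visible defects sum to (10/3)*pi


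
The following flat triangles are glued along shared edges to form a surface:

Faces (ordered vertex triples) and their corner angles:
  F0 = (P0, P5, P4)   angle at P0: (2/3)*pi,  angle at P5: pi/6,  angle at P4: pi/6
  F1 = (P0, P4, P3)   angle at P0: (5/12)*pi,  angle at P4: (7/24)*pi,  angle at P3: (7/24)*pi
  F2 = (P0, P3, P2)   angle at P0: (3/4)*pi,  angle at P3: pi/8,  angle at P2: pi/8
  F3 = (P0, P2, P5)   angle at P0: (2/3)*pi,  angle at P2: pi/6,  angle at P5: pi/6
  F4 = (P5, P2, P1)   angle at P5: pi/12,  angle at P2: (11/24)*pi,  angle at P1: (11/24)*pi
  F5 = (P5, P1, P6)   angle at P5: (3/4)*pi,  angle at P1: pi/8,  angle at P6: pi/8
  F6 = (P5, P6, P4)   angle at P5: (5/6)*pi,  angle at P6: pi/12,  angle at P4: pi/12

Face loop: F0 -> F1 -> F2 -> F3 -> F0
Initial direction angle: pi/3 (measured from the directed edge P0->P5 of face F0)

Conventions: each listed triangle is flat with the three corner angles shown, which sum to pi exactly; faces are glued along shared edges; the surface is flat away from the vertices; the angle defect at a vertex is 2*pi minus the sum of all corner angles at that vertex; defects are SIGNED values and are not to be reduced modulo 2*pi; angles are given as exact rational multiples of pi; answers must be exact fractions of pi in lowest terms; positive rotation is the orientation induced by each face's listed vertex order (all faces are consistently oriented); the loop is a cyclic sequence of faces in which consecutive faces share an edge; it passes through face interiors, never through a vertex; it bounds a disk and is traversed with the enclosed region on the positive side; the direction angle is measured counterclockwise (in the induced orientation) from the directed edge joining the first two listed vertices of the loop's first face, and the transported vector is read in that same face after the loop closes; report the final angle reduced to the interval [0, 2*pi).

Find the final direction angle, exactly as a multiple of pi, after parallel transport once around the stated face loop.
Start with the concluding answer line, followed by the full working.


Answer: final direction angle = (11/6)*pi

enclosed vertex P0: corner angles sum to (5/2)*pi, defect = 2*pi - (5/2)*pi = -pi/2
summing the enclosed defects onto the initial angle, mod 2*pi in the induced orientation:
final angle = pi/3 - pi/2 = (11/6)*pi (mod 2*pi)


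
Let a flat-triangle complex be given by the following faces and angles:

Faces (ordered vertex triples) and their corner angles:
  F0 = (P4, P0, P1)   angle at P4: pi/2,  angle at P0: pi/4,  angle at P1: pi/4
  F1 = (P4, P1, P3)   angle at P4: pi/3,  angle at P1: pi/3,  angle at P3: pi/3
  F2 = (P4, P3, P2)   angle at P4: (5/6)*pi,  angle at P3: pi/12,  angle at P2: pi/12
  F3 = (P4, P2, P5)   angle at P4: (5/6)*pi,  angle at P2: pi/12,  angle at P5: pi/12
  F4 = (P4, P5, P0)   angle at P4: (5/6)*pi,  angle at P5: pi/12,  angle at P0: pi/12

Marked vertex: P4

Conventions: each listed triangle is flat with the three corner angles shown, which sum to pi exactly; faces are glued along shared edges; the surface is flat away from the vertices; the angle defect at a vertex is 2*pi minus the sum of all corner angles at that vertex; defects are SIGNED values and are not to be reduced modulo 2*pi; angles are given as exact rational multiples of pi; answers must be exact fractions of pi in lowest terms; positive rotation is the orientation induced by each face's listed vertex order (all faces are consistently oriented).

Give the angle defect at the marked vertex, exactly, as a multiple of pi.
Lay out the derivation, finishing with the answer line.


Sum of corner angles at P4: (10/3)*pi
defect = 2*pi - (10/3)*pi

Answer: defect(P4) = (-4/3)*pi


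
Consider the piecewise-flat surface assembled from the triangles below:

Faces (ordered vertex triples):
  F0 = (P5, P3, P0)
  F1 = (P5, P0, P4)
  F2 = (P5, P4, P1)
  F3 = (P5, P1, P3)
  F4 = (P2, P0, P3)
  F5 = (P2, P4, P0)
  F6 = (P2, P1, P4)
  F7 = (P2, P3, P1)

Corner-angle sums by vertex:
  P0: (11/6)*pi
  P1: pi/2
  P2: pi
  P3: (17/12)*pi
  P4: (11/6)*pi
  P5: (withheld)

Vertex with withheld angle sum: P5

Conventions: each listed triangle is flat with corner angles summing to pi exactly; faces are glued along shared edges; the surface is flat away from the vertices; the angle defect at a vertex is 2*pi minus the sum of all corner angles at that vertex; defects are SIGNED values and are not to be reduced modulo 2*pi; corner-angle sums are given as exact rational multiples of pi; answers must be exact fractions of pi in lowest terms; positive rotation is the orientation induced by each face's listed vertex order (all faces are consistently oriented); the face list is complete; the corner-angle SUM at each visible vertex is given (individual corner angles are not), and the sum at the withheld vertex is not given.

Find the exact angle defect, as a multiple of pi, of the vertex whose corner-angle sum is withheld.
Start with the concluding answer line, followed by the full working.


Answer: defect(P5) = (7/12)*pi

V = 6, E = 12, F = 8; chi = V - E + F = 2
Gauss-Bonnet: total defect = 2*pi*chi = 4*pi; visible defects sum to (41/12)*pi


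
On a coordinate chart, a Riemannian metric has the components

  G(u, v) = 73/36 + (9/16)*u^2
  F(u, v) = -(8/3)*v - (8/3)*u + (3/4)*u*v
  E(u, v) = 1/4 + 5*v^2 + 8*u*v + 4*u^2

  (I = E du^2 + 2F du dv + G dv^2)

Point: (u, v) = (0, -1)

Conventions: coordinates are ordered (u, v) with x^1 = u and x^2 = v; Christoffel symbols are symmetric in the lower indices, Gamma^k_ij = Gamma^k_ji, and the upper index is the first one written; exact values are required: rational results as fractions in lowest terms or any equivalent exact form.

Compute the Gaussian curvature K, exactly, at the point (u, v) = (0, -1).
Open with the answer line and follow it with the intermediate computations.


Answer: K = 16479/259081

E = 21/4, F = 8/3, G = 73/36, EG - F^2 = 509/144 at the point
E_u = -8, E_v = -10, F_u = -41/12, F_v = -8/3, G_u = 0, G_v = 0
E_vv = 10, F_uv = 3/4, G_uu = 9/8
Evaluate Brioschi's two determinant matrices M1, M2 and divide by (EG - F^2)^2.
M1 = [[-E_vv/2 + F_uv - G_uu/2, E_u/2, F_u - E_v/2], [F_v - G_u/2, E, F], [G_v/2, F, G]] = [[-77/16, -4, 19/12], [-8/3, 21/4, 8/3], [0, 8/3, 73/36]]; det M1 = -38323/768
M2 = [[0, E_v/2, G_u/2], [E_v/2, E, F], [G_u/2, F, G]] = [[0, -5, 0], [-5, 21/4, 8/3], [0, 8/3, 73/36]]; det M2 = -1825/36
det M1 - det M2 = 1831/2304; K = 1831/2304 / (509/144)^2 = 16479/259081


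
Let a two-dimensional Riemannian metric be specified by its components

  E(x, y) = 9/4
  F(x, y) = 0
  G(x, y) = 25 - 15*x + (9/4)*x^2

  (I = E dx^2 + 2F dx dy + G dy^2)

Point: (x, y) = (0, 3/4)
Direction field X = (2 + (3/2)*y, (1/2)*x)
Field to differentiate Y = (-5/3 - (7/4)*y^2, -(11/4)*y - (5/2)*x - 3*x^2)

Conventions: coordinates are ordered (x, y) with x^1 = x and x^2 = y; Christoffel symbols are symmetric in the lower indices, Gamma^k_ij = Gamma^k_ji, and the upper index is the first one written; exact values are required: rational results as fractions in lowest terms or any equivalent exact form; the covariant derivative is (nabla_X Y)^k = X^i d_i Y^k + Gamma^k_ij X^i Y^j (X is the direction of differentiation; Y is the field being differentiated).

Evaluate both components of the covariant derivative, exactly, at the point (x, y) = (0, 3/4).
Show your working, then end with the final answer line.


E = 9/4, F = 0, G = 25 at the point
E_x = 0, E_y = 0, F_x = 0, F_y = 0, G_x = -15, G_y = 0
EG - F^2 = 225/4;  g^inv = (4/225) * [[25, 0], [0, 9/4]]
first-kind symbols [ij,l] = (1/2)(d_i g_jl + d_j g_il - d_l g_ij): [xx,x] = E_x/2 = 0, [xx,y] = F_x - E_y/2 = 0, [xy,x] = E_y/2 = 0, [xy,y] = G_x/2 = -15/2, [yy,x] = F_y - G_x/2 = 15/2, [yy,y] = G_y/2 = 0
Gamma^x_ij = (G*[ij,x] - F*[ij,y])/(EG - F^2), Gamma^y_ij = (E*[ij,y] - F*[ij,x])/(EG - F^2)
Gamma_xxx = 0, Gamma_xxy = 0, Gamma_xyy = 10/3, Gamma_yxx = 0, Gamma_yxy = -3/10, Gamma_yyy = 0
X = (25/8, 0), Y = (-509/192, -33/16) at the point

Answer: (nabla_X Y)^x = 0, (nabla_X Y)^y = -1505/256


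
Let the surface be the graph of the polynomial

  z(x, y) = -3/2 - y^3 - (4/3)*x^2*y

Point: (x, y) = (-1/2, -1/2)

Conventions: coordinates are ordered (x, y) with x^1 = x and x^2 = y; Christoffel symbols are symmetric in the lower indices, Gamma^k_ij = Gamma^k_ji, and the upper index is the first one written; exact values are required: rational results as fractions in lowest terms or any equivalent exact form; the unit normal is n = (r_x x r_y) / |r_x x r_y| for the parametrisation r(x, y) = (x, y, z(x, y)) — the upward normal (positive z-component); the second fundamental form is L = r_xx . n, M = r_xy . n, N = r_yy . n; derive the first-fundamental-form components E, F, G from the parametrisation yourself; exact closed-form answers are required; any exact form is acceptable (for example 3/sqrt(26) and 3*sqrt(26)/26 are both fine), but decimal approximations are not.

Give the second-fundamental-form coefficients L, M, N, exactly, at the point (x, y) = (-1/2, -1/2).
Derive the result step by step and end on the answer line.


z_x = -2/3, z_y = -13/12, z_xx = 4/3, z_xy = 4/3, z_yy = 3
E = 13/9, F = 13/18, G = 313/144; answer radicand W^2 = 377/144
unnormalised second-form numerators: l = 4/3, m = 4/3, n = 3; L = l/sqrt(377/144), and similarly M = m/sqrt(W^2), N = n/sqrt(W^2)

Answer: L = 16*sqrt(377)/377, M = 16*sqrt(377)/377, N = 36*sqrt(377)/377


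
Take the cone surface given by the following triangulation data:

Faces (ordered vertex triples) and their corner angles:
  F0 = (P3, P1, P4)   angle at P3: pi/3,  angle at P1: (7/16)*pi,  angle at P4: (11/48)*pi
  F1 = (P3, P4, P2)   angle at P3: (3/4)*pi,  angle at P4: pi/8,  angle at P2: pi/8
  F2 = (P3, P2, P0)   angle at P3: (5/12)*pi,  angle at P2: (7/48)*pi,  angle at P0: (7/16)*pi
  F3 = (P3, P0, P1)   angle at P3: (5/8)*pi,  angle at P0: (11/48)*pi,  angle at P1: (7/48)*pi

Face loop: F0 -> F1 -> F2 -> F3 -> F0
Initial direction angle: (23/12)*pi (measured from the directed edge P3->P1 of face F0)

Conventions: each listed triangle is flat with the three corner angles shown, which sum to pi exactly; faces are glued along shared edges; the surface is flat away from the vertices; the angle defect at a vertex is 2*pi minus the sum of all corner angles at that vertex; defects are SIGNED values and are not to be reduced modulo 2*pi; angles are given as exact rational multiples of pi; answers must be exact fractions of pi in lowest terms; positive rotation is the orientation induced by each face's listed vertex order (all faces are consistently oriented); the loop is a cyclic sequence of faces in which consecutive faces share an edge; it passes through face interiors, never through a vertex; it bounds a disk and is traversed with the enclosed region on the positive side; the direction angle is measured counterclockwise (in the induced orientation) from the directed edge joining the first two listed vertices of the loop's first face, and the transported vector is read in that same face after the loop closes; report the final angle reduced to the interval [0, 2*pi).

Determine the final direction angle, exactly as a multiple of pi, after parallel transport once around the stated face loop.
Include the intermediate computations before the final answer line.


enclosed vertex P3: corner angles sum to (17/8)*pi, defect = 2*pi - (17/8)*pi = -pi/8
final direction = starting direction + enclosed defect total, reduced mod 2*pi (induced orientation)
final angle = (23/12)*pi - pi/8 = (43/24)*pi (mod 2*pi)

Answer: final direction angle = (43/24)*pi


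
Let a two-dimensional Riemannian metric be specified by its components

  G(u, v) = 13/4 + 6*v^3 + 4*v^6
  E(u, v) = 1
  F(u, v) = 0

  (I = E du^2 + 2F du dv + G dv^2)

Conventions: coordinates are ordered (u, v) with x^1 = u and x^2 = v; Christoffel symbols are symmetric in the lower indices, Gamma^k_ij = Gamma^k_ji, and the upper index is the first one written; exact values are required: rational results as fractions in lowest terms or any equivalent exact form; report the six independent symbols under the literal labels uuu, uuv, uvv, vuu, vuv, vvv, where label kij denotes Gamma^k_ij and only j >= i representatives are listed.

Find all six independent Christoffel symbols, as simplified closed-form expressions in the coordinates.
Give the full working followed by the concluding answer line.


E = 1; F = 0; G = 13/4 + 6*v^3 + 4*v^6
Gamma^k_ij = (1/2) g^{kl} (d_i g_jl + d_j g_il - d_l g_ij), with g^inv = (1/(EG-F^2)) [[G, -F], [-F, E]]
first partials: E_u = 0, E_v = 0, F_u = 0, F_v = 0, G_u = 0, G_v = 18*v^2 + 24*v^5
D = EG - F^2 = 13/4 + 6*v^3 + 4*v^6
expanded: Gamma^u_uu = (G E_u - 2F F_u + F E_v)/(2D), Gamma^u_uv = (G E_v - F G_u)/(2D), Gamma^u_vv = (2G F_v - G G_u - F G_v)/(2D), Gamma^v_uu = (2E F_u - E E_v - F E_u)/(2D), Gamma^v_uv = (E G_u - F E_v)/(2D), Gamma^v_vv = (E G_v - 2F F_v + F G_u)/(2D); substitute and cancel common factors

Answer: Gamma_uuu = 0, Gamma_uuv = 0, Gamma_uvv = 0, Gamma_vuu = 0, Gamma_vuv = 0, Gamma_vvv = (48*v^5 + 36*v^2)/(16*v^6 + 24*v^3 + 13)


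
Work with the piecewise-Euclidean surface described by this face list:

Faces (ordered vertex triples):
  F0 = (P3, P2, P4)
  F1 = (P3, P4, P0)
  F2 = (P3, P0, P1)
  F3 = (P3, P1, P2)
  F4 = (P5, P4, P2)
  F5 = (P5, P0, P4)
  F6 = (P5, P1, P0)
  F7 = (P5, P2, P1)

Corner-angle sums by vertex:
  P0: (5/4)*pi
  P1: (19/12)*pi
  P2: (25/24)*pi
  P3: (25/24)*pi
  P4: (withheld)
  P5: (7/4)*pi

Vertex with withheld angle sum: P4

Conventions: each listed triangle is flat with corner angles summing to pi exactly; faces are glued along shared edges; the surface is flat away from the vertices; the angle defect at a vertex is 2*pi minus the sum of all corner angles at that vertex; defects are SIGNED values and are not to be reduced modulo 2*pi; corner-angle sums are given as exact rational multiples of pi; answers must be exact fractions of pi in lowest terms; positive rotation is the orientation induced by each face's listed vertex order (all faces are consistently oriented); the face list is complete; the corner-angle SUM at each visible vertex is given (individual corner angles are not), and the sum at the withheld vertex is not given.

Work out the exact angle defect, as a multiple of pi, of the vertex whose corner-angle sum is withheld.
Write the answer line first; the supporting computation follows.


Answer: defect(P4) = (2/3)*pi

V = 6, E = 12, F = 8; chi = V - E + F = 2
Gauss-Bonnet: total defect = 2*pi*chi = 4*pi; visible defects sum to (10/3)*pi


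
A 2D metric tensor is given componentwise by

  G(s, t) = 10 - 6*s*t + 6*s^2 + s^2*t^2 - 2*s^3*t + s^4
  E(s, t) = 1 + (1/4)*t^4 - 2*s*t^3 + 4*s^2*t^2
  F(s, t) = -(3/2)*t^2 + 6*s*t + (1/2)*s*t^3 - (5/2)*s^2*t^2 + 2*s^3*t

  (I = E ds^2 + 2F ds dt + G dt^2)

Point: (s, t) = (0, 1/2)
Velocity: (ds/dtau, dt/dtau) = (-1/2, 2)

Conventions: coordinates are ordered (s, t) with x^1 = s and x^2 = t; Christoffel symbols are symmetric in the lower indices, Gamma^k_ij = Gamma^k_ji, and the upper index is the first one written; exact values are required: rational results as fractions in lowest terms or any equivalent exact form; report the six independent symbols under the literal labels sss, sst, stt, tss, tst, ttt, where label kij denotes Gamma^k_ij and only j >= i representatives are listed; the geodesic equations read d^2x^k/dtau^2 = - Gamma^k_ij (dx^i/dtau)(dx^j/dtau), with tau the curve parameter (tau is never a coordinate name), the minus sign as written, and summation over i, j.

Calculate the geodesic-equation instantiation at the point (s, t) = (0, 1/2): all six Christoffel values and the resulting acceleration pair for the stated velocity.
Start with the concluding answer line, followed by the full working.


Answer: Gamma_sss = -8/641, Gamma_sst = 4/641, Gamma_stt = 0, Gamma_tss = 192/641, Gamma_tst = -96/641, Gamma_ttt = 0; accelerations (d^2s/dtau^2, d^2t/dtau^2) = (10/641, -240/641)

E = 65/64, F = -3/8, G = 10 at the point
E_s = -1/4, E_t = 1/8, F_s = 49/16, F_t = -3/2, G_s = -3, G_t = 0
EG - F^2 = 641/64;  g^inv = (64/641) * [[10, 3/8], [3/8, 65/64]]
first-kind symbols [ij,l] = (1/2)(d_i g_jl + d_j g_il - d_l g_ij): [ss,s] = E_s/2 = -1/8, [ss,t] = F_s - E_t/2 = 3, [st,s] = E_t/2 = 1/16, [st,t] = G_s/2 = -3/2, [tt,s] = F_t - G_s/2 = 0, [tt,t] = G_t/2 = 0
Gamma^s_ij = (G*[ij,s] - F*[ij,t])/(EG - F^2), Gamma^t_ij = (E*[ij,t] - F*[ij,s])/(EG - F^2)
Gamma_sss = -8/641, Gamma_sst = 4/641, Gamma_stt = 0, Gamma_tss = 192/641, Gamma_tst = -96/641, Gamma_ttt = 0
d^2s/dtau^2 = -(Gamma_sss*(-1/2)^2 + 2*Gamma_sst*(-1/2)*(2) + Gamma_stt*(2)^2) = 10/641
d^2t/dtau^2 = -(Gamma_tss*(-1/2)^2 + 2*Gamma_tst*(-1/2)*(2) + Gamma_ttt*(2)^2) = -240/641


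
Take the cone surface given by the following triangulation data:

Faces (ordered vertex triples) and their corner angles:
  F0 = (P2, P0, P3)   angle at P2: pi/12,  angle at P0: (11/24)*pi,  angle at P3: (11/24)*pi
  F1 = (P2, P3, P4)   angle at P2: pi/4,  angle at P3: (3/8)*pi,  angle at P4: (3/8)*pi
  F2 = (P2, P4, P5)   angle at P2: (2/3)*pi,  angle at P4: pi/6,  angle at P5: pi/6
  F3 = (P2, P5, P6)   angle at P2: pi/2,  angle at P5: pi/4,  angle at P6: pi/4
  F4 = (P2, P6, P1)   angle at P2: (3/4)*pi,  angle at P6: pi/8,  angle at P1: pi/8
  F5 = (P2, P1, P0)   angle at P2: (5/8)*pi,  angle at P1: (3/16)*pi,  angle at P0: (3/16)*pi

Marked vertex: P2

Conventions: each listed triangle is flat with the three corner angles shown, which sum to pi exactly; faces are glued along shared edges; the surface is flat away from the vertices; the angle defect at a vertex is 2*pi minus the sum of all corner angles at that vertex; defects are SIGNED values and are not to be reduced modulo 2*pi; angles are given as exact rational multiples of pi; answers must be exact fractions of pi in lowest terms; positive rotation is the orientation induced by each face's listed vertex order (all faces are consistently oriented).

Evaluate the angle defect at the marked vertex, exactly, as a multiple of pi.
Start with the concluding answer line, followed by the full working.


Answer: defect(P2) = (-7/8)*pi

Sum of corner angles at P2: (23/8)*pi
defect = 2*pi - (23/8)*pi


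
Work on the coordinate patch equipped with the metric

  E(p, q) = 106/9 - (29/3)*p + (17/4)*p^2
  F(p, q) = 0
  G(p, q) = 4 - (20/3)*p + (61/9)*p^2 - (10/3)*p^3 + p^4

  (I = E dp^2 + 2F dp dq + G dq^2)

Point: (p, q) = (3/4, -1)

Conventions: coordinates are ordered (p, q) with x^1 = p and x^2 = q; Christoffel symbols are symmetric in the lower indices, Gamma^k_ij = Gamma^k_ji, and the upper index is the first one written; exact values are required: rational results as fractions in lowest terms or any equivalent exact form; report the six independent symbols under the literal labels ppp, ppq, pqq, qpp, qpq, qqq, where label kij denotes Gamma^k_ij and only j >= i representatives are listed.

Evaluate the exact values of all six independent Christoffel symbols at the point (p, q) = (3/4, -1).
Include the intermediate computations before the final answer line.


E = 3985/576, F = 0, G = 441/256 at the point
E_p = -79/24, E_q = 0, F_p = 0, F_q = 0, G_p = -7/16, G_q = 0
EG - F^2 = 195265/16384;  g^inv = (16384/195265) * [[441/256, 0], [0, 3985/576]]
first-kind symbols [ij,l] = (1/2)(d_i g_jl + d_j g_il - d_l g_ij): [pp,p] = E_p/2 = -79/48, [pp,q] = F_p - E_q/2 = 0, [pq,p] = E_q/2 = 0, [pq,q] = G_p/2 = -7/32, [qq,p] = F_q - G_p/2 = 7/32, [qq,q] = G_q/2 = 0
Gamma^p_ij = (G*[ij,p] - F*[ij,q])/(EG - F^2), Gamma^q_ij = (E*[ij,q] - F*[ij,p])/(EG - F^2)

Answer: Gamma_ppp = -948/3985, Gamma_ppq = 0, Gamma_pqq = 126/3985, Gamma_qpp = 0, Gamma_qpq = -8/63, Gamma_qqq = 0


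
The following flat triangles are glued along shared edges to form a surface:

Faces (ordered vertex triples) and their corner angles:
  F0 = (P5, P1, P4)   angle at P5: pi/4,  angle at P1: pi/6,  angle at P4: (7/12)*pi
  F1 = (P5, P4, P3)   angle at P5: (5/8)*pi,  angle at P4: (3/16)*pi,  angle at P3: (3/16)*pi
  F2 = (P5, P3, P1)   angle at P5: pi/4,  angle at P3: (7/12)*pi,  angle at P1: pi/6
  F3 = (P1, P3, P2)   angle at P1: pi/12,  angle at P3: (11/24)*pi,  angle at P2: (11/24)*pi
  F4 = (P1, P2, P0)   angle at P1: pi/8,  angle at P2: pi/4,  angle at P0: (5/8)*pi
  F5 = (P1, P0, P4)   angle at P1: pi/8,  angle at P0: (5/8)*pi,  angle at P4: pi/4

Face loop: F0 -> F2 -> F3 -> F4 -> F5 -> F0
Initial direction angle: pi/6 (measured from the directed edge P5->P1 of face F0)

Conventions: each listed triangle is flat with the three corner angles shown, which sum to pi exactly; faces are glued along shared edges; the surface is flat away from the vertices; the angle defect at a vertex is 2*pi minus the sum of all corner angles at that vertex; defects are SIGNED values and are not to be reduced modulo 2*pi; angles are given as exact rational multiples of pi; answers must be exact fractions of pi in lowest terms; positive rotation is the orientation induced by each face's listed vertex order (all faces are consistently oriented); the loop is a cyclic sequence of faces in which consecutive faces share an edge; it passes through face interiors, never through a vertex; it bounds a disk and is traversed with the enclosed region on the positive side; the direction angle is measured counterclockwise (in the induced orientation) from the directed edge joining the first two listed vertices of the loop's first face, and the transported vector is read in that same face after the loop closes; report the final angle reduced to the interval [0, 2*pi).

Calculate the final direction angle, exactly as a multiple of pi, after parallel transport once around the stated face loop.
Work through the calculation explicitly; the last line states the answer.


enclosed vertex P1: corner angles sum to (2/3)*pi, defect = 2*pi - (2/3)*pi = (4/3)*pi
summing the enclosed defects onto the initial angle, mod 2*pi in the induced orientation:
final angle = pi/6 + (4/3)*pi = (3/2)*pi (mod 2*pi)

Answer: final direction angle = (3/2)*pi


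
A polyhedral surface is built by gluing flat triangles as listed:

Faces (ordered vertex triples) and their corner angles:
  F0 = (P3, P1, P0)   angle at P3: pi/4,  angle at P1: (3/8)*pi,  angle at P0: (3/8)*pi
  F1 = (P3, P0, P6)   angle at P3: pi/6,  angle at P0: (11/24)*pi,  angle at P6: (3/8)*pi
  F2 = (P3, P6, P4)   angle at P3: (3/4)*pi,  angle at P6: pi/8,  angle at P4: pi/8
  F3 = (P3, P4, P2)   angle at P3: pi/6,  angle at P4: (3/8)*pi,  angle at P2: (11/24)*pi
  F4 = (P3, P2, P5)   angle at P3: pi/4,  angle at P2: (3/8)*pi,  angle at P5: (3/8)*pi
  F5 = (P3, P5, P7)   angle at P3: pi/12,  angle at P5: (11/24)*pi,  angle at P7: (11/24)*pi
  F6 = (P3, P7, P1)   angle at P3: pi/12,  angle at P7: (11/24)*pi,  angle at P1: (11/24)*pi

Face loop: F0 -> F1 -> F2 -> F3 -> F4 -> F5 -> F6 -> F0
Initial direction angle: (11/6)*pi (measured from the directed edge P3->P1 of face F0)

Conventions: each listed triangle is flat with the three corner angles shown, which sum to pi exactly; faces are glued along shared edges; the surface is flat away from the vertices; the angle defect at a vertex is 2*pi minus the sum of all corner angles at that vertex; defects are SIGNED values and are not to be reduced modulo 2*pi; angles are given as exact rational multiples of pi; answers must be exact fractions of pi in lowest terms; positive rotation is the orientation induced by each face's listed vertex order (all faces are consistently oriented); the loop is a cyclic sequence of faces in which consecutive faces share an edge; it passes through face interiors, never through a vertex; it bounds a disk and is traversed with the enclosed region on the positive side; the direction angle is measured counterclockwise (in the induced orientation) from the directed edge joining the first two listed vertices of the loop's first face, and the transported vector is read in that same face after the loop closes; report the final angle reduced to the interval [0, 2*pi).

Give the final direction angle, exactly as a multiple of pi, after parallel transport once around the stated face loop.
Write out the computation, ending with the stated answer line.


enclosed vertex P3: corner angles sum to (7/4)*pi, defect = 2*pi - (7/4)*pi = pi/4
by Gauss-Bonnet the loop rotates the vector by the enclosed defect sum (positive orientation, mod 2*pi)
final angle = (11/6)*pi + pi/4 = pi/12 (mod 2*pi)

Answer: final direction angle = pi/12


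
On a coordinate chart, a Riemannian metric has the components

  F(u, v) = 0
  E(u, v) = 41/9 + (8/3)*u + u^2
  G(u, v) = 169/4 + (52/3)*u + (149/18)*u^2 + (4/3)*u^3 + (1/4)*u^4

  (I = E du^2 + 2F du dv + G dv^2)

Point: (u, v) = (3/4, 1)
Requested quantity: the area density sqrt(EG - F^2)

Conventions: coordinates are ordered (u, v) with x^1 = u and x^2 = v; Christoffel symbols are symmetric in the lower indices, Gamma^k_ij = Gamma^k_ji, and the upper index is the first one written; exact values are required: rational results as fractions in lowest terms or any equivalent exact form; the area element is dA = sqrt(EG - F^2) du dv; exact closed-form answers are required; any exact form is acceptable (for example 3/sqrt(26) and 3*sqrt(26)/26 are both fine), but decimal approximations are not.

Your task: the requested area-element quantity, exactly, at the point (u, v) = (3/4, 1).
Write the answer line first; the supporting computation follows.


Answer: sqrt(EG - F^2) = 415*sqrt(41)/128

E = 1025/144, F = 0, G = 62001/1024; EG - F^2 = 7061225/16384


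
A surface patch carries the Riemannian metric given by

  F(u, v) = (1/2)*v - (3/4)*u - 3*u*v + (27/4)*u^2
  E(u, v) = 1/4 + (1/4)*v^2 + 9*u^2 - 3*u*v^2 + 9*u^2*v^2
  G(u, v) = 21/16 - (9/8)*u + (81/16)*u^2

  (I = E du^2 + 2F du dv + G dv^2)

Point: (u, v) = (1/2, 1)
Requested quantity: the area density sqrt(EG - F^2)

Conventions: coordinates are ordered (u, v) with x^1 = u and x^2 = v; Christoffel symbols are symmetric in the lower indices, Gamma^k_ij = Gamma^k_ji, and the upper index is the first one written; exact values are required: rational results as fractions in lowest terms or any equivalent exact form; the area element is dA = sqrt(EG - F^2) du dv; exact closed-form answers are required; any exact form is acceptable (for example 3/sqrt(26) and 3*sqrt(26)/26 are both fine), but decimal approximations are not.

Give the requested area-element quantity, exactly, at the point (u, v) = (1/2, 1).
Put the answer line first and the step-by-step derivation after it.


Answer: sqrt(EG - F^2) = sqrt(1781)/16

E = 7/2, F = 5/16, G = 129/64; EG - F^2 = 1781/256


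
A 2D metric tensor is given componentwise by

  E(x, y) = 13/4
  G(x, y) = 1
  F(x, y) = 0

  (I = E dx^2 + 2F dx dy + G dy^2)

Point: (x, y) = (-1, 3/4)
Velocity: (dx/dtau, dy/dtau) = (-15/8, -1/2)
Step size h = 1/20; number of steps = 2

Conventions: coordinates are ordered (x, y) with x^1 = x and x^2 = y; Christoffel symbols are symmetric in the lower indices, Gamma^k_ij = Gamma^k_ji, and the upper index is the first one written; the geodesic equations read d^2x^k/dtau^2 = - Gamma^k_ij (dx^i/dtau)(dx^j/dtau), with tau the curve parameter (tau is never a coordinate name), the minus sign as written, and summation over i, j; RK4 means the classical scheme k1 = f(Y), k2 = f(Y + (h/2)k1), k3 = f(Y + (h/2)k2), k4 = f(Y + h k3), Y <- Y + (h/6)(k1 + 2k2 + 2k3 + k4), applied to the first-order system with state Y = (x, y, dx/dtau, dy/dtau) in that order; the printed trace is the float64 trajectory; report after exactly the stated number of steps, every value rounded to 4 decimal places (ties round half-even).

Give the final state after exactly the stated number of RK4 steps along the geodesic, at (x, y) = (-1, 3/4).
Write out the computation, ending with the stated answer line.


f(Y) = (dx/dtau, dy/dtau, -Gamma^x_ij Y'^i Y'^j, -Gamma^y_ij Y'^i Y'^j) with the Gammas evaluated at the stage position; h = 0.050000; intermediate values shown to 6 dp
step 0: x = -1.0000, y = 0.7500, dx/dtau = -1.8750, dy/dtau = -0.5000
step 1:
  k1: at (x, y) = (-1.000000, 0.750000), (dx/dtau, dy/dtau) = (-1.875000, -0.500000); Gamma_xxx = 0.000000, Gamma_xxy = 0.000000, Gamma_xyy = 0.000000, Gamma_yxx = 0.000000, Gamma_yxy = 0.000000, Gamma_yyy = 0.000000; k1 = (-1.875000, -0.500000, 0.000000, 0.000000)
  k2: at (x, y) = (-1.046875, 0.737500), (dx/dtau, dy/dtau) = (-1.875000, -0.500000); Gamma_xxx = 0.000000, Gamma_xxy = 0.000000, Gamma_xyy = 0.000000, Gamma_yxx = 0.000000, Gamma_yxy = 0.000000, Gamma_yyy = 0.000000; k2 = (-1.875000, -0.500000, 0.000000, 0.000000)
  k3: at (x, y) = (-1.046875, 0.737500), (dx/dtau, dy/dtau) = (-1.875000, -0.500000); Gamma_xxx = 0.000000, Gamma_xxy = 0.000000, Gamma_xyy = 0.000000, Gamma_yxx = 0.000000, Gamma_yxy = 0.000000, Gamma_yyy = 0.000000; k3 = (-1.875000, -0.500000, 0.000000, 0.000000)
  k4: at (x, y) = (-1.093750, 0.725000), (dx/dtau, dy/dtau) = (-1.875000, -0.500000); Gamma_xxx = 0.000000, Gamma_xxy = 0.000000, Gamma_xyy = 0.000000, Gamma_yxx = 0.000000, Gamma_yxy = 0.000000, Gamma_yyy = 0.000000; k4 = (-1.875000, -0.500000, 0.000000, 0.000000)
  Y <- Y + (h/6)(k1 + 2k2 + 2k3 + k4): x = -1.0938, y = 0.7250, dx/dtau = -1.8750, dy/dtau = -0.5000
step 2:
  k1: at (x, y) = (-1.093750, 0.725000), (dx/dtau, dy/dtau) = (-1.875000, -0.500000); Gamma_xxx = 0.000000, Gamma_xxy = 0.000000, Gamma_xyy = 0.000000, Gamma_yxx = 0.000000, Gamma_yxy = 0.000000, Gamma_yyy = 0.000000; k1 = (-1.875000, -0.500000, 0.000000, 0.000000)
  k2: at (x, y) = (-1.140625, 0.712500), (dx/dtau, dy/dtau) = (-1.875000, -0.500000); Gamma_xxx = 0.000000, Gamma_xxy = 0.000000, Gamma_xyy = 0.000000, Gamma_yxx = 0.000000, Gamma_yxy = 0.000000, Gamma_yyy = 0.000000; k2 = (-1.875000, -0.500000, 0.000000, 0.000000)
  k3: at (x, y) = (-1.140625, 0.712500), (dx/dtau, dy/dtau) = (-1.875000, -0.500000); Gamma_xxx = 0.000000, Gamma_xxy = 0.000000, Gamma_xyy = 0.000000, Gamma_yxx = 0.000000, Gamma_yxy = 0.000000, Gamma_yyy = 0.000000; k3 = (-1.875000, -0.500000, 0.000000, 0.000000)
  k4: at (x, y) = (-1.187500, 0.700000), (dx/dtau, dy/dtau) = (-1.875000, -0.500000); Gamma_xxx = 0.000000, Gamma_xxy = 0.000000, Gamma_xyy = 0.000000, Gamma_yxx = 0.000000, Gamma_yxy = 0.000000, Gamma_yyy = 0.000000; k4 = (-1.875000, -0.500000, 0.000000, 0.000000)
  Y <- Y + (h/6)(k1 + 2k2 + 2k3 + k4): x = -1.1875, y = 0.7000, dx/dtau = -1.8750, dy/dtau = -0.5000

Answer: x = -1.1875, y = 0.7000, dx/dtau = -1.8750, dy/dtau = -0.5000


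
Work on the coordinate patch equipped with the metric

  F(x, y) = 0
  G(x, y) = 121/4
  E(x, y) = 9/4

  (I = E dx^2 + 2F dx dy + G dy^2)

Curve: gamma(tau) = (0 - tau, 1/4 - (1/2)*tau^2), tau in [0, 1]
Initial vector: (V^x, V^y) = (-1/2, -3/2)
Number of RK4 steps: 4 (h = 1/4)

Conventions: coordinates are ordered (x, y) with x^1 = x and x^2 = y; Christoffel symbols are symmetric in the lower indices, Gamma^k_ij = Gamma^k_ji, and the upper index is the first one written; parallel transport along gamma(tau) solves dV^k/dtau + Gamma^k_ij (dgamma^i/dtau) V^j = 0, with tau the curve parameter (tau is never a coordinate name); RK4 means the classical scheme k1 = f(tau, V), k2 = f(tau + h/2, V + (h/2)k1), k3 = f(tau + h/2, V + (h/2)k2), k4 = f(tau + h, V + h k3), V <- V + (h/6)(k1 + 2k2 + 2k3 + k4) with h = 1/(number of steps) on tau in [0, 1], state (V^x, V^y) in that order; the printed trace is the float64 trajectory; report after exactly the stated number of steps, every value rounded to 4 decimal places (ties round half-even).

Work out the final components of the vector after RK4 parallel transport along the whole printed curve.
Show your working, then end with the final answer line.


gamma'(tau) = (-1, -tau); f(tau, V)^k = -Gamma^k_ij(gamma(tau)) gamma'^i(tau) V^j; h = 1/4; intermediate values shown to 6 dp
curve data and Christoffel symbols at the stage parameters:
  tau = 0.000000: gamma = (0.000000, 0.250000), gamma' = (-1.000000, 0.000000); Gamma_xxx = 0.000000, Gamma_xxy = 0.000000, Gamma_xyy = 0.000000, Gamma_yxx = 0.000000, Gamma_yxy = 0.000000, Gamma_yyy = 0.000000
  tau = 0.125000: gamma = (-0.125000, 0.242188), gamma' = (-1.000000, -0.125000); Gamma_xxx = 0.000000, Gamma_xxy = 0.000000, Gamma_xyy = 0.000000, Gamma_yxx = 0.000000, Gamma_yxy = 0.000000, Gamma_yyy = 0.000000
  tau = 0.250000: gamma = (-0.250000, 0.218750), gamma' = (-1.000000, -0.250000); Gamma_xxx = 0.000000, Gamma_xxy = 0.000000, Gamma_xyy = 0.000000, Gamma_yxx = 0.000000, Gamma_yxy = 0.000000, Gamma_yyy = 0.000000
  tau = 0.375000: gamma = (-0.375000, 0.179688), gamma' = (-1.000000, -0.375000); Gamma_xxx = 0.000000, Gamma_xxy = 0.000000, Gamma_xyy = 0.000000, Gamma_yxx = 0.000000, Gamma_yxy = 0.000000, Gamma_yyy = 0.000000
  tau = 0.500000: gamma = (-0.500000, 0.125000), gamma' = (-1.000000, -0.500000); Gamma_xxx = 0.000000, Gamma_xxy = 0.000000, Gamma_xyy = 0.000000, Gamma_yxx = 0.000000, Gamma_yxy = 0.000000, Gamma_yyy = 0.000000
  tau = 0.625000: gamma = (-0.625000, 0.054688), gamma' = (-1.000000, -0.625000); Gamma_xxx = 0.000000, Gamma_xxy = 0.000000, Gamma_xyy = 0.000000, Gamma_yxx = 0.000000, Gamma_yxy = 0.000000, Gamma_yyy = 0.000000
  tau = 0.750000: gamma = (-0.750000, -0.031250), gamma' = (-1.000000, -0.750000); Gamma_xxx = 0.000000, Gamma_xxy = 0.000000, Gamma_xyy = 0.000000, Gamma_yxx = 0.000000, Gamma_yxy = 0.000000, Gamma_yyy = 0.000000
  tau = 0.875000: gamma = (-0.875000, -0.132812), gamma' = (-1.000000, -0.875000); Gamma_xxx = 0.000000, Gamma_xxy = 0.000000, Gamma_xyy = 0.000000, Gamma_yxx = 0.000000, Gamma_yxy = 0.000000, Gamma_yyy = 0.000000
  tau = 1.000000: gamma = (-1.000000, -0.250000), gamma' = (-1.000000, -1.000000); Gamma_xxx = 0.000000, Gamma_xxy = 0.000000, Gamma_xyy = 0.000000, Gamma_yxx = 0.000000, Gamma_yxy = 0.000000, Gamma_yyy = 0.000000
step 0: V^x = -0.5000, V^y = -1.5000
step 1: k1 = (0.000000, 0.000000), k2 = (0.000000, 0.000000), k3 = (0.000000, 0.000000), k4 = (0.000000, 0.000000); V <- V + (h/6)(k1 + 2k2 + 2k3 + k4): V^x = -0.5000, V^y = -1.5000
step 2: k1 = (0.000000, 0.000000), k2 = (0.000000, 0.000000), k3 = (0.000000, 0.000000), k4 = (0.000000, 0.000000); V <- V + (h/6)(k1 + 2k2 + 2k3 + k4): V^x = -0.5000, V^y = -1.5000
step 3: k1 = (0.000000, 0.000000), k2 = (0.000000, 0.000000), k3 = (0.000000, 0.000000), k4 = (0.000000, 0.000000); V <- V + (h/6)(k1 + 2k2 + 2k3 + k4): V^x = -0.5000, V^y = -1.5000
step 4: k1 = (0.000000, 0.000000), k2 = (0.000000, 0.000000), k3 = (0.000000, 0.000000), k4 = (0.000000, 0.000000); V <- V + (h/6)(k1 + 2k2 + 2k3 + k4): V^x = -0.5000, V^y = -1.5000

Answer: V^x = -0.5000, V^y = -1.5000


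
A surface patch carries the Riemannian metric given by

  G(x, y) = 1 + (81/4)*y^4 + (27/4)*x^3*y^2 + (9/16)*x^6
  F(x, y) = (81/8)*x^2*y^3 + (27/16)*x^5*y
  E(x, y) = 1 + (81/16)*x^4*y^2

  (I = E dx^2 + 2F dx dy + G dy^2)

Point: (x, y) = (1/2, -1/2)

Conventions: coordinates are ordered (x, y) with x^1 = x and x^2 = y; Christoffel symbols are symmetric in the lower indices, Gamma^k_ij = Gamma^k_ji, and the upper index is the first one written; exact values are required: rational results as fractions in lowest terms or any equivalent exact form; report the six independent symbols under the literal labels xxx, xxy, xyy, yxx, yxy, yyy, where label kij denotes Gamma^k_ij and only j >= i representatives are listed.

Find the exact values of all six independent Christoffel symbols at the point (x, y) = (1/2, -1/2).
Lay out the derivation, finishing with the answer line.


E = 1105/1024, F = -351/1024, G = 2545/1024 at the point
E_x = 81/128, E_y = -81/256, F_x = -783/512, F_y = 999/512, G_x = 351/256, G_y = -351/32
EG - F^2 = 1313/512;  g^inv = (512/1313) * [[2545/1024, 351/1024], [351/1024, 1105/1024]]
first-kind symbols [ij,l] = (1/2)(d_i g_jl + d_j g_il - d_l g_ij): [xx,x] = E_x/2 = 81/256, [xx,y] = F_x - E_y/2 = -351/256, [xy,x] = E_y/2 = -81/512, [xy,y] = G_x/2 = 351/512, [yy,x] = F_y - G_x/2 = 81/64, [yy,y] = G_y/2 = -351/64
Gamma^x_ij = (G*[ij,x] - F*[ij,y])/(EG - F^2), Gamma^y_ij = (E*[ij,y] - F*[ij,x])/(EG - F^2)

Answer: Gamma_xxx = 162/1313, Gamma_xxy = -81/1313, Gamma_xyy = 648/1313, Gamma_yxx = -54/101, Gamma_yxy = 27/101, Gamma_yyy = -216/101


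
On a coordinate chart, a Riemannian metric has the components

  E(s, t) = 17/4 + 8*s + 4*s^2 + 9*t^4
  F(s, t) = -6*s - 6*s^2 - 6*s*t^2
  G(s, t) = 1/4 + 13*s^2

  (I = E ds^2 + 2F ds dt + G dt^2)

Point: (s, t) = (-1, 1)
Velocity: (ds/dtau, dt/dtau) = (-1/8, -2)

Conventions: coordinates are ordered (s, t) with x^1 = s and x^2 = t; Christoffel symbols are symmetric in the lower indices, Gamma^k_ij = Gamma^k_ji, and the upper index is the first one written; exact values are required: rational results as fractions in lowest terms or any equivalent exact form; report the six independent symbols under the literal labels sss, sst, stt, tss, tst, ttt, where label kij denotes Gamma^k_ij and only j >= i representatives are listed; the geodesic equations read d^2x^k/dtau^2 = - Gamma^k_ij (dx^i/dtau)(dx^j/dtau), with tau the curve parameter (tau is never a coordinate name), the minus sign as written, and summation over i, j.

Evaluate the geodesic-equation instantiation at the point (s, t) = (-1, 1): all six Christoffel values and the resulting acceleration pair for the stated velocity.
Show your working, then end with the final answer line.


E = 37/4, F = 6, G = 53/4 at the point
E_s = 0, E_t = 36, F_s = 0, F_t = 12, G_s = -26, G_t = 0
EG - F^2 = 1385/16;  g^inv = (16/1385) * [[53/4, -6], [-6, 37/4]]
first-kind symbols [ij,l] = (1/2)(d_i g_jl + d_j g_il - d_l g_ij): [ss,s] = E_s/2 = 0, [ss,t] = F_s - E_t/2 = -18, [st,s] = E_t/2 = 18, [st,t] = G_s/2 = -13, [tt,s] = F_t - G_s/2 = 25, [tt,t] = G_t/2 = 0
Gamma^s_ij = (G*[ij,s] - F*[ij,t])/(EG - F^2), Gamma^t_ij = (E*[ij,t] - F*[ij,s])/(EG - F^2)
Gamma_sss = 1728/1385, Gamma_sst = 5064/1385, Gamma_stt = 1060/277, Gamma_tss = -2664/1385, Gamma_tst = -3652/1385, Gamma_ttt = -480/277
d^2s/dtau^2 = -(Gamma_sss*(-1/8)^2 + 2*Gamma_sst*(-1/8)*(-2) + Gamma_stt*(-2)^2) = -23759/1385
d^2t/dtau^2 = -(Gamma_tss*(-1/8)^2 + 2*Gamma_tst*(-1/8)*(-2) + Gamma_ttt*(-2)^2) = 91741/11080

Answer: Gamma_sss = 1728/1385, Gamma_sst = 5064/1385, Gamma_stt = 1060/277, Gamma_tss = -2664/1385, Gamma_tst = -3652/1385, Gamma_ttt = -480/277; accelerations (d^2s/dtau^2, d^2t/dtau^2) = (-23759/1385, 91741/11080)
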